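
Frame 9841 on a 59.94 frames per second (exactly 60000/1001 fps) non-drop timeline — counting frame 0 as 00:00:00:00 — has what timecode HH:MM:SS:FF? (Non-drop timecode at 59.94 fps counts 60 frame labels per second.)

00:02:44:01

9841 ÷ 60 = 164 full seconds, remainder 1 frame.
164 s = 0 h 2 min 44 s.
Timecode: 00:02:44:01.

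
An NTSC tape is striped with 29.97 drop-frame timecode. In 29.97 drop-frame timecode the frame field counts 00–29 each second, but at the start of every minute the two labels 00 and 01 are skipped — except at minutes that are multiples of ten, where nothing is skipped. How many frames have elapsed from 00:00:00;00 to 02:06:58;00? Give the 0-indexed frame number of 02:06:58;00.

Complete 10-minute blocks: 12, each 17982 frames → 215784.
Remaining 6 whole minutes in the current block: 1800 + 5 × 1798 = 10790 frames.
Within the current minute: 58 × 30 + 0 − 2 = 1738 (labels ;00/;01 skipped at this minute). Total = 215784 + 10790 + 1738 = 228312.

228312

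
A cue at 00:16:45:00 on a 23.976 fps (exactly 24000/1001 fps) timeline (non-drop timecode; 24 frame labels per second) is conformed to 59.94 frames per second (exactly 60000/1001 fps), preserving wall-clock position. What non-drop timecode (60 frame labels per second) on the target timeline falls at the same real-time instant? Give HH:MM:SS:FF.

00:16:45:00

Source frame index: (0×3600 + 16×60 + 45) × 24 + 0 = 24120.
Real time: 24120 / (24000/1001) = 201201/200 s.
Target frame: (201201/200) × (60000/1001) = 60300.
At 60 labels/s: frame 60300 → 00:16:45:00.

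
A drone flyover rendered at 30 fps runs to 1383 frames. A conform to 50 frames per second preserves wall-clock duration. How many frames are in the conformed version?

2305 frames

Target frames = source frames × (target rate / source rate) = 1383 × (50)/(30) = 1383 × 5/3 = 2305.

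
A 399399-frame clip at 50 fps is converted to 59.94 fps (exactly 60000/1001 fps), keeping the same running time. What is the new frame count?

Target frames = source frames × (target rate / source rate) = 399399 × (60000/1001)/(50) = 399399 × 1200/1001 = 478800.

478800 frames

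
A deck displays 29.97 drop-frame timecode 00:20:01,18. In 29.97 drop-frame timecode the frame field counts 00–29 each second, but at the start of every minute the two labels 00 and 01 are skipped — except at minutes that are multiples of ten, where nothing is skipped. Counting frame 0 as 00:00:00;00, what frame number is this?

Complete 10-minute blocks: 2, each 17982 frames → 35964.
Remaining 0 whole minutes in the current block: 0 frames.
Within the current minute: 1 × 30 + 18 = 48. Total = 35964 + 0 + 48 = 36012.

36012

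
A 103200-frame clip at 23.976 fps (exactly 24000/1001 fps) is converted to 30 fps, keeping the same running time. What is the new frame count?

Target frames = source frames × (target rate / source rate) = 103200 × (30)/(24000/1001) = 103200 × 1001/800 = 129129.

129129 frames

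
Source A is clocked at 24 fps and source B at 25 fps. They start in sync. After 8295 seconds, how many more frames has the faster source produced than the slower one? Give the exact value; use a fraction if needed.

8295 frames

A emits 24 × 8295 = 199080 frames; B emits 25 × 8295 = 207375.
Difference = 8295 frames; B is ahead of A.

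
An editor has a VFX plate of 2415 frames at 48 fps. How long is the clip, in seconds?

Running time = 2415 / (48) = 50.3125 s.

50.3125 seconds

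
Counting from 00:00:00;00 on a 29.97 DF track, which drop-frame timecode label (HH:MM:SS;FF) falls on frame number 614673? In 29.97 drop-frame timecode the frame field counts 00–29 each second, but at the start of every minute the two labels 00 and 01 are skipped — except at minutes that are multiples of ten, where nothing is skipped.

Ten DF minutes hold 17982 frames, so frame 614673 lies in block 34 (frames 611388–629369) with 3285 frames into that block.
The block's first minute is 1800 frames and the rest 1798 each; 3285 frames reaches minute 1, so 34 × 18 + 1 × 2 = 614 labels have been skipped so far.
Adding those back, label number 614673 + 614 = 615287 at 30 labels/s is 20509 s + 17 f = 5 h 41 min 49 s frame 17, i.e. 05:41:49;17.

05:41:49;17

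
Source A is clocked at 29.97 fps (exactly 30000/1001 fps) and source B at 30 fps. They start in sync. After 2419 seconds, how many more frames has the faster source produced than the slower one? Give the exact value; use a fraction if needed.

72570/1001 frames

A emits 30000/1001 × 2419 = 72570000/1001 frames; B emits 30 × 2419 = 72570.
Difference = 72570/1001 frames (≈ 72.4975); B is ahead of A.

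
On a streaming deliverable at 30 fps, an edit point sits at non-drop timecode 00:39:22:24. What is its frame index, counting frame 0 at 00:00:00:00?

70884

Total seconds to the label: (0 × 3600 + 39 × 60 + 22) = 2362.
Frame index = 2362 × 30 + 24 = 70884.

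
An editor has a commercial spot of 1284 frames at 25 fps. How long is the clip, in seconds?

51.36 seconds

Running time = 1284 / (25) = 51.36 s.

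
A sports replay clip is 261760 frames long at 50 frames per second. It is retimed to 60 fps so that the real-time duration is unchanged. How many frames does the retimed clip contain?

Target frames = source frames × (target rate / source rate) = 261760 × (60)/(50) = 261760 × 6/5 = 314112.

314112 frames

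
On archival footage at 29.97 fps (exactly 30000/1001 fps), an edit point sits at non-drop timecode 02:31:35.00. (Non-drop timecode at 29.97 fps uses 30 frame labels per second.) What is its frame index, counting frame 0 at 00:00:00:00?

272850

Total seconds to the label: (2 × 3600 + 31 × 60 + 35) = 9095.
Frame index = 9095 × 30 + 0 = 272850.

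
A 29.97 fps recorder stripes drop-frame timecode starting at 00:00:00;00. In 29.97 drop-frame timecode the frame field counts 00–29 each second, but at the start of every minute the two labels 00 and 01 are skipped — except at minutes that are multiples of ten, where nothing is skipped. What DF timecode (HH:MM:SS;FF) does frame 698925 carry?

Each 10-minute DF block holds 10 × 60 × 30 − 9 × 2 = 17982 frames. 698925 ÷ 17982 → 38 full blocks, remainder 15609.
Within the partial block the first minute is 1800 frames and each further minute 1798, so 8 further minute boundaries passed. Total skipped labels = 18 × 38 + 2 × 8 = 700.
Non-drop label index = 698925 + 700 = 699625; at 30 labels/s that is 06:28:40:25, i.e. DF 06:28:40;25.

06:28:40;25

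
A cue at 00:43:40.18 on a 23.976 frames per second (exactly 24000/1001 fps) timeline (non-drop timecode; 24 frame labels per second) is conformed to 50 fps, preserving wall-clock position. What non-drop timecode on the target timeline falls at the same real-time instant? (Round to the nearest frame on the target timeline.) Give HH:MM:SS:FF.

00:43:43:19

Source frame index: (0×3600 + 43×60 + 40) × 24 + 18 = 62898.
Real time: 62898 / (24000/1001) = 10493483/4000 s.
Target frame: (10493483/4000) × (50) = 10493483/80 ≈ 131168.538 → 131169.
At 50 labels/s: frame 131169 → 00:43:43:19.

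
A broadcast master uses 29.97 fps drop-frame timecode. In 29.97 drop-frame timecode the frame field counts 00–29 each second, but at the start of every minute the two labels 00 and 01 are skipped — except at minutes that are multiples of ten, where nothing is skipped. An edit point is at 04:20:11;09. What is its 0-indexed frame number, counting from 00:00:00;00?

As if non-drop at 30 labels/s: (4 × 3600 + 20 × 60 + 11) × 30 + 9 = 468339.
Minute boundaries passed: 260; those not divisible by 10: 260 − 26 = 234; dropped labels = 2 × 234 = 468.
Actual frame index = 468339 − 468 = 467871.

467871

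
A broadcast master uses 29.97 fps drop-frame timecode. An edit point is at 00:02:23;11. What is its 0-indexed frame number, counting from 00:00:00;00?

Complete 10-minute blocks: 0, each 17982 frames → 0.
Remaining 2 whole minutes in the current block: 1800 + 1 × 1798 = 3598 frames.
Within the current minute: 23 × 30 + 11 − 2 = 699 (labels ;00/;01 skipped at this minute). Total = 0 + 3598 + 699 = 4297.

4297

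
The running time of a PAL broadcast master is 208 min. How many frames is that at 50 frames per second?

624000 frames

208 min = 12480 s.
Frames = 12480 × 50 = 624000.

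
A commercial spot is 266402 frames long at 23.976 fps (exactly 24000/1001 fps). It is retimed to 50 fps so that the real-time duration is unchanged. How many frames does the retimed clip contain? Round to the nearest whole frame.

Frames at target rate = 266402 × (50) / (24000/1001) = 133334201/240 ≈ 555559.171.
Nearest whole frame: 555559.

555559 frames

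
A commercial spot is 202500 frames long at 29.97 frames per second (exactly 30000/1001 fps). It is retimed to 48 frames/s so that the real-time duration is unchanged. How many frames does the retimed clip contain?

Target frames = source frames × (target rate / source rate) = 202500 × (48)/(30000/1001) = 202500 × 1001/625 = 324324.

324324 frames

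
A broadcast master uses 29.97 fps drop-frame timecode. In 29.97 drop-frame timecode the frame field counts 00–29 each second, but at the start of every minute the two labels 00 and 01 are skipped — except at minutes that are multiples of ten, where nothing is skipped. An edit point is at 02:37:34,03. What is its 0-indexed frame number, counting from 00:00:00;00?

Complete 10-minute blocks: 15, each 17982 frames → 269730.
Remaining 7 whole minutes in the current block: 1800 + 6 × 1798 = 12588 frames.
Within the current minute: 34 × 30 + 3 − 2 = 1021 (labels ;00/;01 skipped at this minute). Total = 269730 + 12588 + 1021 = 283339.

283339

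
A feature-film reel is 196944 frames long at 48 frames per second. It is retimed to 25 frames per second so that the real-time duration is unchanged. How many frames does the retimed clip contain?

102575 frames

Target frames = source frames × (target rate / source rate) = 196944 × (25)/(48) = 196944 × 25/48 = 102575.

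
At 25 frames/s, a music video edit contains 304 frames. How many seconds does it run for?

12.16 seconds

Running time = 304 / (25) = 12.16 s.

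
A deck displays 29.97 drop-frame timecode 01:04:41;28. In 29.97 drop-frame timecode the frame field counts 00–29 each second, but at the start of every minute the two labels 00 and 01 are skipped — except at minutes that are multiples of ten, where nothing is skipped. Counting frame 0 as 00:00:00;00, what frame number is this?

Complete 10-minute blocks: 6, each 17982 frames → 107892.
Remaining 4 whole minutes in the current block: 1800 + 3 × 1798 = 7194 frames.
Within the current minute: 41 × 30 + 28 − 2 = 1256 (labels ;00/;01 skipped at this minute). Total = 107892 + 7194 + 1256 = 116342.

116342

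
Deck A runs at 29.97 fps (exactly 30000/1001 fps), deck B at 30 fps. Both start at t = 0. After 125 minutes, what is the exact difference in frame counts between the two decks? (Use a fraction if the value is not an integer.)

225000/1001 frames

125 min = 7500 s.
A emits 30000/1001 × 7500 = 225000000/1001 frames; B emits 30 × 7500 = 225000.
Difference = 225000/1001 frames (≈ 224.7752); B is ahead of A.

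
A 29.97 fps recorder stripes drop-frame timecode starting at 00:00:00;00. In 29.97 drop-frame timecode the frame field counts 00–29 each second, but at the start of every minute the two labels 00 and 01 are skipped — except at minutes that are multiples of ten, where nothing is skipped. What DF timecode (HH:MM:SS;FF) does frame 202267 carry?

01:52:28;29

Each 10-minute DF block holds 10 × 60 × 30 − 9 × 2 = 17982 frames. 202267 ÷ 17982 → 11 full blocks, remainder 4465.
Within the partial block the first minute is 1800 frames and each further minute 1798, so 2 further minute boundaries passed. Total skipped labels = 18 × 11 + 2 × 2 = 202.
Non-drop label index = 202267 + 202 = 202469; at 30 labels/s that is 01:52:28:29, i.e. DF 01:52:28;29.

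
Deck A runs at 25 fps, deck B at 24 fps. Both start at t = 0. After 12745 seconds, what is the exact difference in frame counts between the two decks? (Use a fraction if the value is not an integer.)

12745 frames

A emits 25 × 12745 = 318625 frames; B emits 24 × 12745 = 305880.
Difference = 12745 frames; B is behind A.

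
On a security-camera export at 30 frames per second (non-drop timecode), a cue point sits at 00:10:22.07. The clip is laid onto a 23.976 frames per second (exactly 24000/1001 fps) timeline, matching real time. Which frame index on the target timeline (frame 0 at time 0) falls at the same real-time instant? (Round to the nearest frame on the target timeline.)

Source frame index: (0×3600 + 10×60 + 22) × 30 + 7 = 18667.
Real time: 18667 / (30) = 18667/30 s.
Target frame: (18667/30) × (24000/1001) = 1357600/91 ≈ 14918.681 → 14919.

frame 14919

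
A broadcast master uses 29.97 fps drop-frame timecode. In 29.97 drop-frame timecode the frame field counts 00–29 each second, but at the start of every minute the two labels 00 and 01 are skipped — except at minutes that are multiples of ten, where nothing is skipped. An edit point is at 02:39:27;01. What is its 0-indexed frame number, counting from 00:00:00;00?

286723

Complete 10-minute blocks: 15, each 17982 frames → 269730.
Remaining 9 whole minutes in the current block: 1800 + 8 × 1798 = 16184 frames.
Within the current minute: 27 × 30 + 1 − 2 = 809 (labels ;00/;01 skipped at this minute). Total = 269730 + 16184 + 809 = 286723.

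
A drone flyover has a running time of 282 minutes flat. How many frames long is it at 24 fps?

406080 frames

282 min = 16920 s.
Frames = 16920 × 24 = 406080.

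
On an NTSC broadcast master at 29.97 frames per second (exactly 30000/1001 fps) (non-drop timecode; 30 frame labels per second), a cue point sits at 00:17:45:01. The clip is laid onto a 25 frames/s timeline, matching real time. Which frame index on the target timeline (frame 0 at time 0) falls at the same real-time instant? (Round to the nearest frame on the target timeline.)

frame 26652

Source frame index: (0×3600 + 17×60 + 45) × 30 + 1 = 31951.
Real time: 31951 / (30000/1001) = 31982951/30000 s.
Target frame: (31982951/30000) × (25) = 31982951/1200 ≈ 26652.459 → 26652.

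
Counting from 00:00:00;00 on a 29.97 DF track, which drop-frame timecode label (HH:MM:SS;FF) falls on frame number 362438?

Ten DF minutes hold 17982 frames, so frame 362438 lies in block 20 (frames 359640–377621) with 2798 frames into that block.
The block's first minute is 1800 frames and the rest 1798 each; 2798 frames reaches minute 1, so 20 × 18 + 1 × 2 = 362 labels have been skipped so far.
Adding those back, label number 362438 + 362 = 362800 at 30 labels/s is 12093 s + 10 f = 3 h 21 min 33 s frame 10, i.e. 03:21:33;10.

03:21:33;10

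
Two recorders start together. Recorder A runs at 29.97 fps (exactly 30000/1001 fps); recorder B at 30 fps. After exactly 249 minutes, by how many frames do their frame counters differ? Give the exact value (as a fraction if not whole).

448200/1001 frames

249 min = 14940 s.
A emits 30000/1001 × 14940 = 448200000/1001 frames; B emits 30 × 14940 = 448200.
Difference = 448200/1001 frames (≈ 447.7522); B is ahead of A.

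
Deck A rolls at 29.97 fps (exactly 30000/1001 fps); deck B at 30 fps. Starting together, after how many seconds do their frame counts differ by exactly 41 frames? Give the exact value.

The gap grows by |30 − 30000/1001| = 30/1001 frames per second.
Time for a 41-frame gap: 41 ÷ (30/1001) = 41041/30 s.

41041/30 seconds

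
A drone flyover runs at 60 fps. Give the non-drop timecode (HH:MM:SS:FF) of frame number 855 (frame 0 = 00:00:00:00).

855 ÷ 60 = 14 full seconds, remainder 15 frames.
14 s = 0 h 0 min 14 s.
Timecode: 00:00:14:15.

00:00:14:15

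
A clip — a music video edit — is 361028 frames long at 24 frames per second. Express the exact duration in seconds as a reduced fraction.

Running time = 361028 ÷ (24) = 361028 × 1/24 = 90257/6 s.

90257/6 seconds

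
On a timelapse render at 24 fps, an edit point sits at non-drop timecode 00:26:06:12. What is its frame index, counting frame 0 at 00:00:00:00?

37596

Total seconds to the label: (0 × 3600 + 26 × 60 + 6) = 1566.
Frame index = 1566 × 24 + 12 = 37596.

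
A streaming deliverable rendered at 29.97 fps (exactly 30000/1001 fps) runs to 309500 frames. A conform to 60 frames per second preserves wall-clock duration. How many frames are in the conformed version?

Target frames = source frames × (target rate / source rate) = 309500 × (60)/(30000/1001) = 309500 × 1001/500 = 619619.

619619 frames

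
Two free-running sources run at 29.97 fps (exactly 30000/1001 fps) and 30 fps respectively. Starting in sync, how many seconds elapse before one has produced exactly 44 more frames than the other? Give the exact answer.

The gap grows by |30 − 30000/1001| = 30/1001 frames per second.
Time for a 44-frame gap: 44 ÷ (30/1001) = 22022/15 s.

22022/15 seconds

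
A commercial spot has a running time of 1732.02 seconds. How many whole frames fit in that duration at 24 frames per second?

Frames = 1732.02 × 24 = 1039212/25 ≈ 41568.4800.
Complete frames: 41568.

41568 frames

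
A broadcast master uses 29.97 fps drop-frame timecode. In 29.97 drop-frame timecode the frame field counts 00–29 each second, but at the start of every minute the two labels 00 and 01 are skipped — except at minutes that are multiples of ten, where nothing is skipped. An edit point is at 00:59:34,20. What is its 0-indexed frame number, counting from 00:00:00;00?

107132

Complete 10-minute blocks: 5, each 17982 frames → 89910.
Remaining 9 whole minutes in the current block: 1800 + 8 × 1798 = 16184 frames.
Within the current minute: 34 × 30 + 20 − 2 = 1038 (labels ;00/;01 skipped at this minute). Total = 89910 + 16184 + 1038 = 107132.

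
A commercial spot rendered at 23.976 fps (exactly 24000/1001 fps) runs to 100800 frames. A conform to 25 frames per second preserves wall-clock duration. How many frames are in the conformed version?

Target frames = source frames × (target rate / source rate) = 100800 × (25)/(24000/1001) = 100800 × 1001/960 = 105105.

105105 frames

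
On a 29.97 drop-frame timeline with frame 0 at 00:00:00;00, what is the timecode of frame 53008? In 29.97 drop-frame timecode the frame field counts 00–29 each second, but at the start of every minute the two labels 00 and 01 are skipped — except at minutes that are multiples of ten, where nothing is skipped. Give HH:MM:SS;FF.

00:29:28;22

Each 10-minute DF block holds 10 × 60 × 30 − 9 × 2 = 17982 frames. 53008 ÷ 17982 → 2 full blocks, remainder 17044.
Within the partial block the first minute is 1800 frames and each further minute 1798, so 9 further minute boundaries passed. Total skipped labels = 18 × 2 + 2 × 9 = 54.
Non-drop label index = 53008 + 54 = 53062; at 30 labels/s that is 00:29:28:22, i.e. DF 00:29:28;22.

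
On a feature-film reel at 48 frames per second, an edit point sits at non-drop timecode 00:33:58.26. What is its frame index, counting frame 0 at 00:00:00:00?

97850

Total seconds to the label: (0 × 3600 + 33 × 60 + 58) = 2038.
Frame index = 2038 × 48 + 26 = 97850.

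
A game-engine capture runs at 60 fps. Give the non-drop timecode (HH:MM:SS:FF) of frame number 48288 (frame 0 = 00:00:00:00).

00:13:24:48

48288 ÷ 60 = 804 full seconds, remainder 48 frames.
804 s = 0 h 13 min 24 s.
Timecode: 00:13:24:48.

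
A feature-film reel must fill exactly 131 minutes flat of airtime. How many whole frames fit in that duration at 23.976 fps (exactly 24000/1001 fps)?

188451 frames

131 min = 7860 s.
Frames = 7860 × 24000/1001 = 188640000/1001 ≈ 188451.5485.
Complete frames: 188451.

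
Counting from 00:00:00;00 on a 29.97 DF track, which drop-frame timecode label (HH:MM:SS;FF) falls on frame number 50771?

Ten DF minutes hold 17982 frames, so frame 50771 lies in block 2 (frames 35964–53945) with 14807 frames into that block.
The block's first minute is 1800 frames and the rest 1798 each; 14807 frames reaches minute 8, so 2 × 18 + 8 × 2 = 52 labels have been skipped so far.
Adding those back, label number 50771 + 52 = 50823 at 30 labels/s is 1694 s + 3 f = 0 h 28 min 14 s frame 3, i.e. 00:28:14;03.

00:28:14;03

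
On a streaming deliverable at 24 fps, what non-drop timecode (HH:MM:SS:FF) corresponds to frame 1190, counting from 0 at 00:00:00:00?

1190 ÷ 24 = 49 full seconds, remainder 14 frames.
49 s = 0 h 0 min 49 s.
Timecode: 00:00:49:14.

00:00:49:14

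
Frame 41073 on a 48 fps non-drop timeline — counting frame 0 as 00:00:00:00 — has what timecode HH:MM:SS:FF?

41073 ÷ 48 = 855 full seconds, remainder 33 frames.
855 s = 0 h 14 min 15 s.
Timecode: 00:14:15:33.

00:14:15:33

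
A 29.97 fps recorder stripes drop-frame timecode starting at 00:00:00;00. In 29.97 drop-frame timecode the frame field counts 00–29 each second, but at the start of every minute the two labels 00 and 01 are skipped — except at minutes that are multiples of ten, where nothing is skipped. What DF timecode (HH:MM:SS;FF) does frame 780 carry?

Each 10-minute DF block holds 10 × 60 × 30 − 9 × 2 = 17982 frames. 780 ÷ 17982 → 0 full blocks, remainder 780.
Within the partial block the first minute is 1800 frames and each further minute 1798, so 0 further minute boundaries passed. Total skipped labels = 18 × 0 + 2 × 0 = 0.
Non-drop label index = 780 + 0 = 780; at 30 labels/s that is 00:00:26:00, i.e. DF 00:00:26;00.

00:00:26;00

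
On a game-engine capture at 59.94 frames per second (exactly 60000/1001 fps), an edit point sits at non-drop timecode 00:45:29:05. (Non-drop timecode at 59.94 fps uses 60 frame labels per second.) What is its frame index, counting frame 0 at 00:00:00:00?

Total seconds to the label: (0 × 3600 + 45 × 60 + 29) = 2729.
Frame index = 2729 × 60 + 5 = 163745.

frame 163745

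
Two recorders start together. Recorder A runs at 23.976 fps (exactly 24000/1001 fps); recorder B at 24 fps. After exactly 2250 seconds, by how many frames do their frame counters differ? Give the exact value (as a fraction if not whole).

A emits 24000/1001 × 2250 = 54000000/1001 frames; B emits 24 × 2250 = 54000.
Difference = 54000/1001 frames (≈ 53.9461); B is ahead of A.

54000/1001 frames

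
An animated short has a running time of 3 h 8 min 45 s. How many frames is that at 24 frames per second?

271800 frames

3 h 8 min 45 s = 11325 s.
Frames = 11325 × 24 = 271800.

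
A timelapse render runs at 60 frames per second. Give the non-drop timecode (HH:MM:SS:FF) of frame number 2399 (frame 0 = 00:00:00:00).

00:00:39:59

2399 ÷ 60 = 39 full seconds, remainder 59 frames.
39 s = 0 h 0 min 39 s.
Timecode: 00:00:39:59.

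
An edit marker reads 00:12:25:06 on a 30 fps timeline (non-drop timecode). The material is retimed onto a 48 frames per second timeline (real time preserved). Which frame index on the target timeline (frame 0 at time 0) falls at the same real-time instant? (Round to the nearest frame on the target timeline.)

Source frame index: (0×3600 + 12×60 + 25) × 30 + 6 = 22356.
Real time: 22356 / (30) = 3726/5 s.
Target frame: (3726/5) × (48) = 178848/5 ≈ 35769.600 → 35770.

frame 35770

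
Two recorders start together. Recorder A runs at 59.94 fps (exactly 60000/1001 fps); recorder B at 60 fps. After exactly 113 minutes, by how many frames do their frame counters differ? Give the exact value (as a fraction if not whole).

406800/1001 frames

113 min = 6780 s.
A emits 60000/1001 × 6780 = 406800000/1001 frames; B emits 60 × 6780 = 406800.
Difference = 406800/1001 frames (≈ 406.3936); B is ahead of A.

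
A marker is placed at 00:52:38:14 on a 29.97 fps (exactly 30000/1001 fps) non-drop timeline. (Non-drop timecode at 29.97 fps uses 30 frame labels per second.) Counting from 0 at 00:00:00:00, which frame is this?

Total seconds to the label: (0 × 3600 + 52 × 60 + 38) = 3158.
Frame index = 3158 × 30 + 14 = 94754.

frame 94754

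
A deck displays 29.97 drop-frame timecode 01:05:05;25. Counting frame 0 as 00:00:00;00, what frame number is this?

Complete 10-minute blocks: 6, each 17982 frames → 107892.
Remaining 5 whole minutes in the current block: 1800 + 4 × 1798 = 8992 frames.
Within the current minute: 5 × 30 + 25 − 2 = 173 (labels ;00/;01 skipped at this minute). Total = 107892 + 8992 + 173 = 117057.

117057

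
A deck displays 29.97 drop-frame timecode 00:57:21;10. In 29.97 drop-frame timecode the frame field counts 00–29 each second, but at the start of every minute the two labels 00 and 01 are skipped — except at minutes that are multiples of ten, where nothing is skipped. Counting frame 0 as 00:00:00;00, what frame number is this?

As if non-drop at 30 labels/s: (0 × 3600 + 57 × 60 + 21) × 30 + 10 = 103240.
Minute boundaries passed: 57; those not divisible by 10: 57 − 5 = 52; dropped labels = 2 × 52 = 104.
Actual frame index = 103240 − 104 = 103136.

103136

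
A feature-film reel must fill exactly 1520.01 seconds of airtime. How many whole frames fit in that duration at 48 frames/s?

72960 frames

Frames = 1520.01 × 48 = 1824012/25 ≈ 72960.4800.
Complete frames: 72960.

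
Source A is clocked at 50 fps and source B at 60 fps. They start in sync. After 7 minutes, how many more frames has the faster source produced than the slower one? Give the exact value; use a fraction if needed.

7 min = 420 s.
A emits 50 × 420 = 21000 frames; B emits 60 × 420 = 25200.
Difference = 4200 frames; B is ahead of A.

4200 frames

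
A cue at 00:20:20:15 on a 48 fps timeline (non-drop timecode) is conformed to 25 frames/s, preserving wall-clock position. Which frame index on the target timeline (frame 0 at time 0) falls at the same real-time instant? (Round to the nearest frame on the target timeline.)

Source frame index: (0×3600 + 20×60 + 20) × 48 + 15 = 58575.
Real time: 58575 / (48) = 19525/16 s.
Target frame: (19525/16) × (25) = 488125/16 ≈ 30507.812 → 30508.

frame 30508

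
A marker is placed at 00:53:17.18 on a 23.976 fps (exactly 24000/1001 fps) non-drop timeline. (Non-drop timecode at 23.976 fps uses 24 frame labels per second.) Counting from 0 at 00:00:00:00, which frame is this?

76746

Total seconds to the label: (0 × 3600 + 53 × 60 + 17) = 3197.
Frame index = 3197 × 24 + 18 = 76746.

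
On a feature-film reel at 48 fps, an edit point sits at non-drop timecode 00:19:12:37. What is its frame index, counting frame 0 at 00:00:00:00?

Total seconds to the label: (0 × 3600 + 19 × 60 + 12) = 1152.
Frame index = 1152 × 48 + 37 = 55333.

55333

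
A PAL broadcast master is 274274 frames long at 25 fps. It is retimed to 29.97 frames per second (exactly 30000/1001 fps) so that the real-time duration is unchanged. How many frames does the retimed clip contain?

Target frames = source frames × (target rate / source rate) = 274274 × (30000/1001)/(25) = 274274 × 1200/1001 = 328800.

328800 frames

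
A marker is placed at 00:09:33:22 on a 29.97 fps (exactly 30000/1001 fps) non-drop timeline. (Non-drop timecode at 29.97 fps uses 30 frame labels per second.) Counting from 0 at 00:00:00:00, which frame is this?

Total seconds to the label: (0 × 3600 + 9 × 60 + 33) = 573.
Frame index = 573 × 30 + 22 = 17212.

frame 17212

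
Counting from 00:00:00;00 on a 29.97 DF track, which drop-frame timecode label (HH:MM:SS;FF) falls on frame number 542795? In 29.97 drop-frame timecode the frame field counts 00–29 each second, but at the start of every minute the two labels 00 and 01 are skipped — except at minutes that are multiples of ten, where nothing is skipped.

05:01:51;07

Each 10-minute DF block holds 10 × 60 × 30 − 9 × 2 = 17982 frames. 542795 ÷ 17982 → 30 full blocks, remainder 3335.
Within the partial block the first minute is 1800 frames and each further minute 1798, so 1 further minute boundary passed. Total skipped labels = 18 × 30 + 2 × 1 = 542.
Non-drop label index = 542795 + 542 = 543337; at 30 labels/s that is 05:01:51:07, i.e. DF 05:01:51;07.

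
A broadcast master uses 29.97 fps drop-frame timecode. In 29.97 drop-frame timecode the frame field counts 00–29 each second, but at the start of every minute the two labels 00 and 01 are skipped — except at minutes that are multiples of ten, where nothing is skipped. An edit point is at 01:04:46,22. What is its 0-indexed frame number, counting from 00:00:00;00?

116486

As if non-drop at 30 labels/s: (1 × 3600 + 4 × 60 + 46) × 30 + 22 = 116602.
Minute boundaries passed: 64; those not divisible by 10: 64 − 6 = 58; dropped labels = 2 × 58 = 116.
Actual frame index = 116602 − 116 = 116486.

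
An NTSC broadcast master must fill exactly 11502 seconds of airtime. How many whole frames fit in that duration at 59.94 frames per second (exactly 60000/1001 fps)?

689430 frames

Frames = 11502 × 60000/1001 = 690120000/1001 ≈ 689430.5694.
Complete frames: 689430.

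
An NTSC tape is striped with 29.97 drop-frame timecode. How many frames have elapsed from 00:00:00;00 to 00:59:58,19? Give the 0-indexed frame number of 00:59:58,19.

107851

As if non-drop at 30 labels/s: (0 × 3600 + 59 × 60 + 58) × 30 + 19 = 107959.
Minute boundaries passed: 59; those not divisible by 10: 59 − 5 = 54; dropped labels = 2 × 54 = 108.
Actual frame index = 107959 − 108 = 107851.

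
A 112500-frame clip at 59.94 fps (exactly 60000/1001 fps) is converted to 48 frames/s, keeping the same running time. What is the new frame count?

90090 frames

Target frames = source frames × (target rate / source rate) = 112500 × (48)/(60000/1001) = 112500 × 1001/1250 = 90090.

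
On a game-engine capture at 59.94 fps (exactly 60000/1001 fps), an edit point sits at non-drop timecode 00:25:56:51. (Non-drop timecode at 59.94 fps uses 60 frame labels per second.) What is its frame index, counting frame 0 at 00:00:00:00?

Total seconds to the label: (0 × 3600 + 25 × 60 + 56) = 1556.
Frame index = 1556 × 60 + 51 = 93411.

frame 93411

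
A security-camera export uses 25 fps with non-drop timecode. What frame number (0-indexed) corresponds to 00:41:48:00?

62700

Total seconds to the label: (0 × 3600 + 41 × 60 + 48) = 2508.
Frame index = 2508 × 25 + 0 = 62700.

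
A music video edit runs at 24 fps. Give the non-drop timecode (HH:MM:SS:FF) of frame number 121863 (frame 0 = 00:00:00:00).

121863 ÷ 24 = 5077 full seconds, remainder 15 frames.
5077 s = 1 h 24 min 37 s.
Timecode: 01:24:37:15.

01:24:37:15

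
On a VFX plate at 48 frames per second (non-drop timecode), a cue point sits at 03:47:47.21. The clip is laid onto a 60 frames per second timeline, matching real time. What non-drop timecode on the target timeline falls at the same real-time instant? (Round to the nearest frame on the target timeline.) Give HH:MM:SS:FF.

03:47:47:26

Source frame index: (3×3600 + 47×60 + 47) × 48 + 21 = 656037.
Real time: 656037 / (48) = 218679/16 s.
Target frame: (218679/16) × (60) = 3280185/4 ≈ 820046.250 → 820046.
At 60 labels/s: frame 820046 → 03:47:47:26.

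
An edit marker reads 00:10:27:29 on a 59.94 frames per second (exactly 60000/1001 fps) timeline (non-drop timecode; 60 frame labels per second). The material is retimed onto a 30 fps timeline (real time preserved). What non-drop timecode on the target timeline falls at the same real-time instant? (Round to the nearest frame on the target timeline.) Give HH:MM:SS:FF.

Source frame index: (0×3600 + 10×60 + 27) × 60 + 29 = 37649.
Real time: 37649 / (60000/1001) = 37686649/60000 s.
Target frame: (37686649/60000) × (30) = 37686649/2000 ≈ 18843.324 → 18843.
At 30 labels/s: frame 18843 → 00:10:28:03.

00:10:28:03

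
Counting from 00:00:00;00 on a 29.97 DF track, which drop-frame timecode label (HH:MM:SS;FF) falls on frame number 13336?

Each 10-minute DF block holds 10 × 60 × 30 − 9 × 2 = 17982 frames. 13336 ÷ 17982 → 0 full blocks, remainder 13336.
Within the partial block the first minute is 1800 frames and each further minute 1798, so 7 further minute boundaries passed. Total skipped labels = 18 × 0 + 2 × 7 = 14.
Non-drop label index = 13336 + 14 = 13350; at 30 labels/s that is 00:07:25:00, i.e. DF 00:07:25;00.

00:07:25;00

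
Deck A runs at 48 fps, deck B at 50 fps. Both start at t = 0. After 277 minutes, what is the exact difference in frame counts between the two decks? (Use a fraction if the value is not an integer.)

277 min = 16620 s.
A emits 48 × 16620 = 797760 frames; B emits 50 × 16620 = 831000.
Difference = 33240 frames; B is ahead of A.

33240 frames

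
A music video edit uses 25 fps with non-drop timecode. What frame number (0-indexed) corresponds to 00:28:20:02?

Total seconds to the label: (0 × 3600 + 28 × 60 + 20) = 1700.
Frame index = 1700 × 25 + 2 = 42502.

frame 42502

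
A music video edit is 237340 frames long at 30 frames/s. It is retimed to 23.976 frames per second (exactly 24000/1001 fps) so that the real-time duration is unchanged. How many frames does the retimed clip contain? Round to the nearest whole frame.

189682 frames

Frames at target rate = 237340 × (24000/1001) / (30) = 189872000/1001 ≈ 189682.318.
Nearest whole frame: 189682.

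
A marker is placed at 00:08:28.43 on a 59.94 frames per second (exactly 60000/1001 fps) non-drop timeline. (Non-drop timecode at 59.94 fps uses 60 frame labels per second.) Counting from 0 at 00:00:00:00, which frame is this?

Total seconds to the label: (0 × 3600 + 8 × 60 + 28) = 508.
Frame index = 508 × 60 + 43 = 30523.

frame 30523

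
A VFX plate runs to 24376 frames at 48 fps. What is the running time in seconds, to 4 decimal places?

507.8333 seconds

Running time = 24376 × 1/48 = 3047/6 s ≈ 507.8333 s.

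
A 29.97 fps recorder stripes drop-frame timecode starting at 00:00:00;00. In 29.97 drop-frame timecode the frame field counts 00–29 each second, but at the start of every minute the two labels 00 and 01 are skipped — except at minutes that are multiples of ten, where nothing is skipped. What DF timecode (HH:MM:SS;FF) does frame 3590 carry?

Each 10-minute DF block holds 10 × 60 × 30 − 9 × 2 = 17982 frames. 3590 ÷ 17982 → 0 full blocks, remainder 3590.
Within the partial block the first minute is 1800 frames and each further minute 1798, so 1 further minute boundary passed. Total skipped labels = 18 × 0 + 2 × 1 = 2.
Non-drop label index = 3590 + 2 = 3592; at 30 labels/s that is 00:01:59:22, i.e. DF 00:01:59;22.

00:01:59;22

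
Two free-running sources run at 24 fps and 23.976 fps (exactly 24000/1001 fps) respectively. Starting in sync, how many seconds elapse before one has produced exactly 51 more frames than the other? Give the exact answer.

2127.125 seconds

The gap grows by |24000/1001 − 24| = 24/1001 frames per second.
Time for a 51-frame gap: 51 ÷ (24/1001) = 2127.125 s.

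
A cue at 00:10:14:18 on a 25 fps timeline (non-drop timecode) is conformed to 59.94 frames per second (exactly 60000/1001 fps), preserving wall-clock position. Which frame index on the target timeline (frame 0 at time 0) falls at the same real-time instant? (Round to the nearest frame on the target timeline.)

frame 36846

Source frame index: (0×3600 + 10×60 + 14) × 25 + 18 = 15368.
Real time: 15368 / (25) = 15368/25 s.
Target frame: (15368/25) × (60000/1001) = 36883200/1001 ≈ 36846.354 → 36846.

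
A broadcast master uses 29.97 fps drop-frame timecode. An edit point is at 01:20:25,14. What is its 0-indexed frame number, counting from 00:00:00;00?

144620

Complete 10-minute blocks: 8, each 17982 frames → 143856.
Remaining 0 whole minutes in the current block: 0 frames.
Within the current minute: 25 × 30 + 14 = 764. Total = 143856 + 0 + 764 = 144620.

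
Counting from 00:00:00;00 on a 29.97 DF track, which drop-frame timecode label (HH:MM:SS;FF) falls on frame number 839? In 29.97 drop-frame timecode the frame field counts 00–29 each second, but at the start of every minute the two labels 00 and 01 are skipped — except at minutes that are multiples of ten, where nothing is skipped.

Each 10-minute DF block holds 10 × 60 × 30 − 9 × 2 = 17982 frames. 839 ÷ 17982 → 0 full blocks, remainder 839.
Within the partial block the first minute is 1800 frames and each further minute 1798, so 0 further minute boundaries passed. Total skipped labels = 18 × 0 + 2 × 0 = 0.
Non-drop label index = 839 + 0 = 839; at 30 labels/s that is 00:00:27:29, i.e. DF 00:00:27;29.

00:00:27;29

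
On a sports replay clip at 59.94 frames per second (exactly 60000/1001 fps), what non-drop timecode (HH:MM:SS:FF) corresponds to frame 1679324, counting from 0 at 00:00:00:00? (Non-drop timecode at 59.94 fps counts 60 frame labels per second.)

07:46:28:44

1679324 ÷ 60 = 27988 full seconds, remainder 44 frames.
27988 s = 7 h 46 min 28 s.
Timecode: 07:46:28:44.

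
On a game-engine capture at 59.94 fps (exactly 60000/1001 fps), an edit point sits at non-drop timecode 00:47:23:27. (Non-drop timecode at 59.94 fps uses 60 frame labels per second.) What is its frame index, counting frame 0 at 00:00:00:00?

Total seconds to the label: (0 × 3600 + 47 × 60 + 23) = 2843.
Frame index = 2843 × 60 + 27 = 170607.

frame 170607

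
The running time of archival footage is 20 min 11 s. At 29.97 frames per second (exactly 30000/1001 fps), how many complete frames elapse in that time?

20 min 11 s = 1211 s.
Frames = 1211 × 30000/1001 = 5190000/143 ≈ 36293.7063.
Complete frames: 36293.

36293 frames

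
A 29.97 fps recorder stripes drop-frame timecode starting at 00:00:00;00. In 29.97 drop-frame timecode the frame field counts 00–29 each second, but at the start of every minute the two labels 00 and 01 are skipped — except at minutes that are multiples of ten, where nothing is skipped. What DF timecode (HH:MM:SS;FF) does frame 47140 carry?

Ten DF minutes hold 17982 frames, so frame 47140 lies in block 2 (frames 35964–53945) with 11176 frames into that block.
The block's first minute is 1800 frames and the rest 1798 each; 11176 frames reaches minute 6, so 2 × 18 + 6 × 2 = 48 labels have been skipped so far.
Adding those back, label number 47140 + 48 = 47188 at 30 labels/s is 1572 s + 28 f = 0 h 26 min 12 s frame 28, i.e. 00:26:12;28.

00:26:12;28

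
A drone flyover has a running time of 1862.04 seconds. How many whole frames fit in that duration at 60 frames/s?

111722 frames

Frames = 1862.04 × 60 = 558612/5 ≈ 111722.4000.
Complete frames: 111722.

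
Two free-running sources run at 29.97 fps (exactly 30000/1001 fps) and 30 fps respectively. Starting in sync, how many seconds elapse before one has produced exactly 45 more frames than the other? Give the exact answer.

1501.5 seconds

The gap grows by |30 − 30000/1001| = 30/1001 frames per second.
Time for a 45-frame gap: 45 ÷ (30/1001) = 1501.5 s.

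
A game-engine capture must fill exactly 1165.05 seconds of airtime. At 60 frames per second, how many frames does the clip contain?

Frames = 1165.05 × 60 = 69903.

69903 frames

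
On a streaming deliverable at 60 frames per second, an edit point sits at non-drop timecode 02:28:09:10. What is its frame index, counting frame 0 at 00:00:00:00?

frame 533350

Total seconds to the label: (2 × 3600 + 28 × 60 + 9) = 8889.
Frame index = 8889 × 60 + 10 = 533350.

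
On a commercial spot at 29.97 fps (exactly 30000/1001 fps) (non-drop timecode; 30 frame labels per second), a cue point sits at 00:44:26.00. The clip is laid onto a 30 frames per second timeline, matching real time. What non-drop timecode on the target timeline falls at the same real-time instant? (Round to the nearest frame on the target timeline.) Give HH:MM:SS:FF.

00:44:28:20

Source frame index: (0×3600 + 44×60 + 26) × 30 + 0 = 79980.
Real time: 79980 / (30000/1001) = 1334333/500 s.
Target frame: (1334333/500) × (30) = 4002999/50 ≈ 80059.980 → 80060.
At 30 labels/s: frame 80060 → 00:44:28:20.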